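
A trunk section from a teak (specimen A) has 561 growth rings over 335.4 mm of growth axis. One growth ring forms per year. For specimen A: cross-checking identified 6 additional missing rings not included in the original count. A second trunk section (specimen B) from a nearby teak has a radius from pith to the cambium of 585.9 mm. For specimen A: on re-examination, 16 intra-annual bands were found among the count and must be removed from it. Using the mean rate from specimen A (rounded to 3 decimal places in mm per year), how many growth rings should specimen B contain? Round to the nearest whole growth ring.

962 growth rings

Specimen A: after corrections the count is 561 − 16 + 6 = 551 growth rings.
A: Extension rate ≈ 335.4 / 551 = 0.609 mm/yr.
B spans 585.9 / 0.609 = 962.07 years ≈ 962 growth rings.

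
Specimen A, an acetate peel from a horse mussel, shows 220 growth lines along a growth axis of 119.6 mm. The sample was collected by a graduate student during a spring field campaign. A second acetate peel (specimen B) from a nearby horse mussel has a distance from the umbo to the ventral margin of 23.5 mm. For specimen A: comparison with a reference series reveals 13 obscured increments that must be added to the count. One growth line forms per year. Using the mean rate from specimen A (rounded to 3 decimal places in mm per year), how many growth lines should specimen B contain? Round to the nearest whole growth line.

Specimen A: adjusted count: 220 + 13 = 233 growth lines.
A: Mean rate = 119.6 mm / 233 years ≈ 0.513 mm/year.
For B, 23.5 / 0.513 = 45.81 years ≈ 46 growth lines.

46 growth lines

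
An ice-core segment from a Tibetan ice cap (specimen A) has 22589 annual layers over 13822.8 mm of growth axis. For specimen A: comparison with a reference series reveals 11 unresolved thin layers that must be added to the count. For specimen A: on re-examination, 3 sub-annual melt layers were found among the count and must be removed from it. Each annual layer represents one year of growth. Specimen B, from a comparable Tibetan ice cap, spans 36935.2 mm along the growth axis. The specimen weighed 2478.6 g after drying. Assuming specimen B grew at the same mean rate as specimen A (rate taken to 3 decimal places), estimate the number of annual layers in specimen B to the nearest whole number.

Specimen A: correcting the raw count gives 22589 − 3 + 11 = 22597 true annual layers.
A: 13822.8 mm over 22597 years gives 13822.8 / 22597 ≈ 0.612 mm/year.
Specimen B: 36935.2 mm / 0.612 mm per year = 60351.63 years ≈ 60352 annual layers.

60352 annual layers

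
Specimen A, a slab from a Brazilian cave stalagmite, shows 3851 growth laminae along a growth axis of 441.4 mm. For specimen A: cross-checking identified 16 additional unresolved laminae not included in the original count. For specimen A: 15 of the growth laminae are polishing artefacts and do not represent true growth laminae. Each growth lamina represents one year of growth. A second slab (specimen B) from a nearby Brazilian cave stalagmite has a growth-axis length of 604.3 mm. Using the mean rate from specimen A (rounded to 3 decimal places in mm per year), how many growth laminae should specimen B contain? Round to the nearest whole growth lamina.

5255 growth laminae

Specimen A: true growth lamina count = 3851 − 15 + 16 = 3852.
A: Mean rate = 441.4 mm / 3852 years ≈ 0.115 mm per year.
Specimen B: 604.3 mm / 0.115 mm per year = 5254.78 years ≈ 5255 growth laminae.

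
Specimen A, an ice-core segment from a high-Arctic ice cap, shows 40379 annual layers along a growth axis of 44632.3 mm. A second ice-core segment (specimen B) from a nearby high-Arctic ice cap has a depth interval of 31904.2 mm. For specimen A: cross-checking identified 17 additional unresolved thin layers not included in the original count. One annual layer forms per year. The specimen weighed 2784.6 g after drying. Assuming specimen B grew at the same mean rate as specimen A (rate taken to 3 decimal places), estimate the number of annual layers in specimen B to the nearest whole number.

Specimen A: adjusted count: 40379 + 17 = 40396 annual layers.
A: Mean rate = 44632.3 mm / 40396 years ≈ 1.105 mm per year.
For B, 31904.2 / 1.105 = 28872.58 years ≈ 28873 annual layers.

28873 annual layers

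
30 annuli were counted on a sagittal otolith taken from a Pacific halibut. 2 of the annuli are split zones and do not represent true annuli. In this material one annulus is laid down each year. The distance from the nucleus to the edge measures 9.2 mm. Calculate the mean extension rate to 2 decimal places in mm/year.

Adjusted count: 30 − 2 = 28 annuli.
9.2 mm over 28 years gives 9.2 / 28 ≈ 0.33 mm/year.

0.33 mm/year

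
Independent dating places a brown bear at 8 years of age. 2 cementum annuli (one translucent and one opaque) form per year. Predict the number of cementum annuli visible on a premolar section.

16 cementum annuli

8 years at 2 cementum annuli per year gives 8 × 2 = 16 cementum annuli.
So 16 cementum annuli should be present.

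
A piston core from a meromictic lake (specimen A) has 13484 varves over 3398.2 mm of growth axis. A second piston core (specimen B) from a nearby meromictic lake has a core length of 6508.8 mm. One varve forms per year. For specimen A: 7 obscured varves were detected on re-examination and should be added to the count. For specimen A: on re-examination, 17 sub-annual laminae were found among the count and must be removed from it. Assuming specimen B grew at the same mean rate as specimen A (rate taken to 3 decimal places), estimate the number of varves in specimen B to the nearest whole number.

Specimen A: adjusted count: 13484 − 17 + 7 = 13474 varves.
A: Mean rate = 3398.2 mm / 13474 years ≈ 0.252 mm/yr.
For B, 6508.8 / 0.252 = 25828.57 years ≈ 25829 varves.

25829 varves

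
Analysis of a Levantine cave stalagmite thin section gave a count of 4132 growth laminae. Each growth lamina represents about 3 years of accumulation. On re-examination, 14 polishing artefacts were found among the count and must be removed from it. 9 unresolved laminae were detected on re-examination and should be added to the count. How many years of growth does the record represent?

Adjusted count: 4132 − 14 + 9 = 4127 growth laminae.
Multiplying by 3 years per growth lamina: 4127 × 3 = 12381 years.

12381 years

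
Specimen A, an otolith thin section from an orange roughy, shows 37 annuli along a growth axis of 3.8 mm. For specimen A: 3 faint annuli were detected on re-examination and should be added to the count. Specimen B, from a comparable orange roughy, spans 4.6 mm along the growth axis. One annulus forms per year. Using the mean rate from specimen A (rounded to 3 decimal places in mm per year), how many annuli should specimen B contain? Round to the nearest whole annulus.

Specimen A: after corrections the count is 37 + 3 = 40 annuli.
A: 3.8 mm over 40 years gives 3.8 / 40 ≈ 0.095 mm per year.
B spans 4.6 / 0.095 = 48.42 years ≈ 48 annuli.

48 annuli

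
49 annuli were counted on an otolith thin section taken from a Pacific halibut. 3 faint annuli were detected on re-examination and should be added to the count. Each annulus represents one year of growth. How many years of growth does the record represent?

True annulus count = 49 + 3 = 52.
One annulus per year makes the duration 52 years.

52 yr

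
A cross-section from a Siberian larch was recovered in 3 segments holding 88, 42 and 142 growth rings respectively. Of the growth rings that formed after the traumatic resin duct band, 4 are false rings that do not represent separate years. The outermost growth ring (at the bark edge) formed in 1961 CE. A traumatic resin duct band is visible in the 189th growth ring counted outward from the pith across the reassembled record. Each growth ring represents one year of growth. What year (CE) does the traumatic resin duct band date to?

1882 CE

Total growth rings = 88 + 42 + 142 = 272.
The traumatic resin duct band sits at growth ring 189 from the pith, so 272 − 189 = 83 growth rings formed after it.
Removing the 4 false growth rings leaves 83 − 4 = 79 true growth rings beyond the traumatic resin duct band.
The growth ring at the bark edge is 1961 CE, so the traumatic resin duct band dates to 1961 − 79 = 1882 CE.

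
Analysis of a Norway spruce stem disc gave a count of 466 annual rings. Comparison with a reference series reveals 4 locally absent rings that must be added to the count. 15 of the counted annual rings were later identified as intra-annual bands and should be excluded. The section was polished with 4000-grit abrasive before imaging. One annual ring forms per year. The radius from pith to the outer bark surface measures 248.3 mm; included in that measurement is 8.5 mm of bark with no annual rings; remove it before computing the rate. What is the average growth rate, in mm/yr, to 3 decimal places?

0.527 mm/yr

True annual ring count = 466 − 15 + 4 = 455.
The growth record spans 248.3 − 8.5 = 239.8 mm.
239.8 mm over 455 years gives 239.8 / 455 ≈ 0.527 mm/yr.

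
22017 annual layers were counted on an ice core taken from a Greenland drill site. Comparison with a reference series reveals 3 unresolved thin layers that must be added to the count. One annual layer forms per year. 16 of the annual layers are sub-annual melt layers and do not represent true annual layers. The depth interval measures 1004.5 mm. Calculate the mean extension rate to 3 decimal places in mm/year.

After corrections the count is 22017 − 16 + 3 = 22004 annual layers.
Mean rate = 1004.5 mm / 22004 years ≈ 0.046 mm/year.

0.046 mm/year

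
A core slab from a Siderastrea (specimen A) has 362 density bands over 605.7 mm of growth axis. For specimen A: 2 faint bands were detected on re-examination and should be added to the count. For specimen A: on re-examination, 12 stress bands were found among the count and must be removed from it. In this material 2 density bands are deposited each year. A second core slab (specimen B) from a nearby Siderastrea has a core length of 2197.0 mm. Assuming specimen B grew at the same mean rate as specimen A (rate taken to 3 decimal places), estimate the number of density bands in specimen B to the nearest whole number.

Specimen A: after corrections the count is 362 − 12 + 2 = 352 density bands.
Specimen A: dividing by 2 density bands per year: 352 / 2 = 176 years.
A: 605.7 mm over 176 years gives 605.7 / 176 ≈ 3.441 mm per year.
For B, 2197.0 / 3.441 = 638.48 years; at 2 density bands per year that is 638.48 × 2 ≈ 1277 density bands.

1277 density bands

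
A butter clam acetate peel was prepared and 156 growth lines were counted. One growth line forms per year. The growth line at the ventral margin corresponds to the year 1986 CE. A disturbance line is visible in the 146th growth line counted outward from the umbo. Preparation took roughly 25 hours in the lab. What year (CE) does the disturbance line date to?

1976 CE

Between growth line 146 and the ventral margin there are 156 − 146 = 10 growth lines.
Counting back 10 years from 1986 CE places the disturbance line in 1986 − 10 = 1976 CE.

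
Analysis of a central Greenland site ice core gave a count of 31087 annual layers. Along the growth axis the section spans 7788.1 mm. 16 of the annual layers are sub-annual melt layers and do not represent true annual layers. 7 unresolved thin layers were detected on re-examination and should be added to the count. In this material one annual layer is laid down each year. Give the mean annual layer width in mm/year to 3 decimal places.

True annual layer count = 31087 − 16 + 7 = 31078.
Extension rate ≈ 7788.1 / 31078 = 0.251 mm/year.

0.251 mm/year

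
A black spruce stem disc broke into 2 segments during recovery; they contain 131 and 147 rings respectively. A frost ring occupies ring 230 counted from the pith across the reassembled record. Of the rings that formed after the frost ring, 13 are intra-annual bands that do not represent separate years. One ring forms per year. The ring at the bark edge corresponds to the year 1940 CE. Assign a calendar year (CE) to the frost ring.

Total rings = 131 + 147 = 278.
Between ring 230 and the bark edge there are 278 − 230 = 48 rings.
Removing the 13 false rings leaves 48 − 13 = 35 true rings beyond the frost ring.
Counting back 35 years from 1940 CE places the frost ring in 1940 − 35 = 1905 CE.

1905 CE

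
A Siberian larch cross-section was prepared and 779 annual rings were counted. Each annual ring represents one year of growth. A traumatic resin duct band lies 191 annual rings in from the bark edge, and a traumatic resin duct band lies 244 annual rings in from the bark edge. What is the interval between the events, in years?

53 yr

The two markers are separated by 244 − 191 = 53 annual rings.
That is 53 years at one annual ring per year.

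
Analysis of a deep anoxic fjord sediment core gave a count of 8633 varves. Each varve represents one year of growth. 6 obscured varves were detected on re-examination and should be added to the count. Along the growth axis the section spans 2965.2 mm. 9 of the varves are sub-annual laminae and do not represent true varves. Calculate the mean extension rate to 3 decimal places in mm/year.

0.344 mm/year

Correcting the raw count gives 8633 − 9 + 6 = 8630 true varves.
Mean rate = 2965.2 mm / 8630 years ≈ 0.344 mm/year.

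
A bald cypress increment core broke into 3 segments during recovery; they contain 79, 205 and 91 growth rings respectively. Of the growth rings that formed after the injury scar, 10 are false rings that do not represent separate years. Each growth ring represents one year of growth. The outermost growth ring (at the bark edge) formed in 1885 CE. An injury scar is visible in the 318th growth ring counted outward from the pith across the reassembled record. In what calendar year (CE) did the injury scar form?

Total growth rings = 79 + 205 + 91 = 375.
The injury scar sits at growth ring 318 from the pith, so 375 − 318 = 57 growth rings formed after it.
Excluding 10 false growth rings: 57 − 10 = 47.
Counting back 47 years from 1885 CE places the injury scar in 1885 − 47 = 1838 CE.

1838 CE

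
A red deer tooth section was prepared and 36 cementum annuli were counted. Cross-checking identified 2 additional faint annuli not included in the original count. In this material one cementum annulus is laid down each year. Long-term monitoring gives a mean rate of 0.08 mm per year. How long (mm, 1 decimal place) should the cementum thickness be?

3.0 mm

Correcting the raw count gives 36 + 2 = 38 true cementum annuli.
38 years at 0.08 mm/year gives 0.08 × 38 = 3.0 mm.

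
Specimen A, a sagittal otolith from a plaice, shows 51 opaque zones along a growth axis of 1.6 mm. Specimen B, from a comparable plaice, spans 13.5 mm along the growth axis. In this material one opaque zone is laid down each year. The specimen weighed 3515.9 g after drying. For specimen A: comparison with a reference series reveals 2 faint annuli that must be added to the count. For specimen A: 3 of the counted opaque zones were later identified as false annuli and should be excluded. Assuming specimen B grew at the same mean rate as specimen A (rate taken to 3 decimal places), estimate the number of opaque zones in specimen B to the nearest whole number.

Specimen A: true opaque zone count = 51 − 3 + 2 = 50.
A: Extension rate ≈ 1.6 / 50 = 0.032 mm per year.
B spans 13.5 / 0.032 = 421.88 years ≈ 422 opaque zones.

422 opaque zones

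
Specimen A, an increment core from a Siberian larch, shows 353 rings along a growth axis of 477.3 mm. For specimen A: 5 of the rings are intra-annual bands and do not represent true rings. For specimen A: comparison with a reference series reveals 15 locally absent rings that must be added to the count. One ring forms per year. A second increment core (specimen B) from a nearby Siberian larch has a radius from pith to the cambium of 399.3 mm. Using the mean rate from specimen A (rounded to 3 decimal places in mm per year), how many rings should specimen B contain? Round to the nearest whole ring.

304 rings

Specimen A: adjusted count: 353 − 5 + 15 = 363 rings.
A: 477.3 mm over 363 years gives 477.3 / 363 ≈ 1.315 mm/yr.
For B, 399.3 / 1.315 = 303.65 years ≈ 304 rings.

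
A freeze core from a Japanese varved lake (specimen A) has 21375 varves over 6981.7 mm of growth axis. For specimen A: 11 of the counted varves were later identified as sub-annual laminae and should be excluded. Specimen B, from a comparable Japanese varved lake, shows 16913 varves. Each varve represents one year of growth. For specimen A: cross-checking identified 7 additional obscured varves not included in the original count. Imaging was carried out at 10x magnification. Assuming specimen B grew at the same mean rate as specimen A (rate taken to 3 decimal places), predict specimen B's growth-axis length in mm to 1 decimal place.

Specimen A: after corrections the count is 21375 − 11 + 7 = 21371 varves.
A: 6981.7 mm over 21371 years gives 6981.7 / 21371 ≈ 0.327 mm/yr.
For B, 0.327 mm/year × 16913 years = 5530.6 mm.

5530.6 mm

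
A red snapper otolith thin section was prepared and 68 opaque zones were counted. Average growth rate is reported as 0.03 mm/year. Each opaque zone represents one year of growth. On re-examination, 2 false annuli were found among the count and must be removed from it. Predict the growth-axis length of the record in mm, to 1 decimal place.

2.0 mm

After corrections the count is 68 − 2 = 66 opaque zones.
Length ≈ 0.03 × 66 = 2.0 mm.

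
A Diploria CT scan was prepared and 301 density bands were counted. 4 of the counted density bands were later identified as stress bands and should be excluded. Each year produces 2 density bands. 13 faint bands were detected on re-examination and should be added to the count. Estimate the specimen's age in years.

155 yr

Adjusted count: 301 − 4 + 13 = 310 density bands.
With 2 density bands per year, 310 / 2 = 155 years.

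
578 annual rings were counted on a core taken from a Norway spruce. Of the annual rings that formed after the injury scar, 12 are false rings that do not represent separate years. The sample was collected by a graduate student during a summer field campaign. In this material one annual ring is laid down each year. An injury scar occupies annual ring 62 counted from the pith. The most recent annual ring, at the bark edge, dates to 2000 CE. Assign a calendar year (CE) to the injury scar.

1496 CE

The injury scar sits at annual ring 62 from the pith, so 578 − 62 = 516 annual rings formed after it.
Excluding 12 false annual rings: 516 − 12 = 504.
2000 − 504 = 1496 CE.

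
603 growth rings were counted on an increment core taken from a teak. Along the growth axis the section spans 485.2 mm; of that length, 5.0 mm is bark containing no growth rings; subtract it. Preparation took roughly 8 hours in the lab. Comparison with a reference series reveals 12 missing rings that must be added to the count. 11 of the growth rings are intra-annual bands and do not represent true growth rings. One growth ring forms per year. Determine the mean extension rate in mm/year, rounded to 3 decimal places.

True growth ring count = 603 − 11 + 12 = 604.
The growth record spans 485.2 − 5.0 = 480.2 mm.
Extension rate ≈ 480.2 / 604 = 0.795 mm/year.

0.795 mm/year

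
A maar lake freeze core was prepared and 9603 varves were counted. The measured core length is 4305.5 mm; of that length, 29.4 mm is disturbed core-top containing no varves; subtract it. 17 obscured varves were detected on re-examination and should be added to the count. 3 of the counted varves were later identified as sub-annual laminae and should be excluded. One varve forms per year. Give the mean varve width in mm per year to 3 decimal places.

0.445 mm per year

True varve count = 9603 − 3 + 17 = 9617.
Net length = 4305.5 − 29.4 = 4276.1 mm.
4276.1 mm over 9617 years gives 4276.1 / 9617 ≈ 0.445 mm per year.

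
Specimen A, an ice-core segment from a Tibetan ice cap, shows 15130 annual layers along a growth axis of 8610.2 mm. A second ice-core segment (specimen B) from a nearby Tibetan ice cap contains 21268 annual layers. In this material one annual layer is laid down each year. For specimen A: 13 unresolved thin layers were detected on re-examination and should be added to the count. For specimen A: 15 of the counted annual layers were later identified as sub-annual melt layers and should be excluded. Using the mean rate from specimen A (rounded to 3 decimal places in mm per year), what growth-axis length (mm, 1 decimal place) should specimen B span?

Specimen A: correcting the raw count gives 15130 − 15 + 13 = 15128 true annual layers.
A: Mean rate = 8610.2 mm / 15128 years ≈ 0.569 mm/yr.
Length of B = 0.569 × 21268 = 12101.5 mm.

12101.5 mm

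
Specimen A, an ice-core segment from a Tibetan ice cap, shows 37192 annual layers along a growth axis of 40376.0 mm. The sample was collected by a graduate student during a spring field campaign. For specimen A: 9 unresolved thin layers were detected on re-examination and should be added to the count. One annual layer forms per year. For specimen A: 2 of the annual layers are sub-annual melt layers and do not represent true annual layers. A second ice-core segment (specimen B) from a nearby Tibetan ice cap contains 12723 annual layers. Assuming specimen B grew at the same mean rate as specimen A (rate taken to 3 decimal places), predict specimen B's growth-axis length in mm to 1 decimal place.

Specimen A: correcting the raw count gives 37192 − 2 + 9 = 37199 true annual layers.
A: 40376.0 mm over 37199 years gives 40376.0 / 37199 ≈ 1.085 mm/year.
For B, 1.085 mm/year × 12723 years = 13804.5 mm.

13804.5 mm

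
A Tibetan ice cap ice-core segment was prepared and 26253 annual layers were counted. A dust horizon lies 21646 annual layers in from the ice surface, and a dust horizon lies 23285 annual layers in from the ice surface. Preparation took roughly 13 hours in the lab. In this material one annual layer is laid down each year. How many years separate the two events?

The two markers are separated by 23285 − 21646 = 1639 annual layers.
That is 1639 years at one annual layer per year.

1639 years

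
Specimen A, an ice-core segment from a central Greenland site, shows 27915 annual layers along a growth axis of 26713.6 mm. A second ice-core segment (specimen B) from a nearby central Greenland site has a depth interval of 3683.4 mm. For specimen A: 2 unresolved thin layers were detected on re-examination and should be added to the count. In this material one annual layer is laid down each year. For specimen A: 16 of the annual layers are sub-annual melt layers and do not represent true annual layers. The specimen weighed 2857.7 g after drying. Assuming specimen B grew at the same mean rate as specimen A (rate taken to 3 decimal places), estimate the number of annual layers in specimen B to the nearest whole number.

3849 annual layers

Specimen A: true annual layer count = 27915 − 16 + 2 = 27901.
A: Extension rate ≈ 26713.6 / 27901 = 0.957 mm/yr.
B spans 3683.4 / 0.957 = 3848.90 years ≈ 3849 annual layers.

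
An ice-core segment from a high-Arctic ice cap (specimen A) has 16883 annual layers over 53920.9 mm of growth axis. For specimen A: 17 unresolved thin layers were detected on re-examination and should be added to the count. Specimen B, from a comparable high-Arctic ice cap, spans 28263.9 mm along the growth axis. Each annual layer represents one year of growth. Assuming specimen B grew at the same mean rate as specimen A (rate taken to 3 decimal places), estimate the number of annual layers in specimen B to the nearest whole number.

Specimen A: adjusted count: 16883 + 17 = 16900 annual layers.
A: 53920.9 mm over 16900 years gives 53920.9 / 16900 ≈ 3.191 mm/year.
For B, 28263.9 / 3.191 = 8857.38 years ≈ 8857 annual layers.

8857 annual layers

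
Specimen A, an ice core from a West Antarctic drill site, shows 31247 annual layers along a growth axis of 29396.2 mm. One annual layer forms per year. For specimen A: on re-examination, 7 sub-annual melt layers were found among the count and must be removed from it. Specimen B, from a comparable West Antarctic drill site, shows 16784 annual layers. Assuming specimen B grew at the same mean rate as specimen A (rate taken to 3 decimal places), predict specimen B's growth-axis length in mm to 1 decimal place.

Specimen A: correcting the raw count gives 31247 − 7 = 31240 true annual layers.
A: 29396.2 mm over 31240 years gives 29396.2 / 31240 ≈ 0.941 mm/year.
For B, 0.941 mm/year × 16784 years = 15793.7 mm.

15793.7 mm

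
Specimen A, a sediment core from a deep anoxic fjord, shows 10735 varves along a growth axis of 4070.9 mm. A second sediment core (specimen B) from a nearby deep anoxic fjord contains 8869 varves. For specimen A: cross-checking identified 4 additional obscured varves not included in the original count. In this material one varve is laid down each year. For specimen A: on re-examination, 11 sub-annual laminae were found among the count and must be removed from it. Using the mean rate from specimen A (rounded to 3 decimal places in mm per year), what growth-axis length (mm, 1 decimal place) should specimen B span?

3361.4 mm

Specimen A: correcting the raw count gives 10735 − 11 + 4 = 10728 true varves.
A: 4070.9 mm over 10728 years gives 4070.9 / 10728 ≈ 0.379 mm/year.
For B, 0.379 mm/year × 8869 years = 3361.4 mm.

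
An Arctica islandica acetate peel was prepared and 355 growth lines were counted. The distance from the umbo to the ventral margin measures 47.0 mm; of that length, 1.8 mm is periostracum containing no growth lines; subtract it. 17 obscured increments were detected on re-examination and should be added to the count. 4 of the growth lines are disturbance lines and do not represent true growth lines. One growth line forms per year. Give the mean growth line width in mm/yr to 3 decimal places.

0.123 mm/yr

True growth line count = 355 − 4 + 17 = 368.
Net length = 47.0 − 1.8 = 45.2 mm.
Mean rate = 45.2 mm / 368 years ≈ 0.123 mm/yr.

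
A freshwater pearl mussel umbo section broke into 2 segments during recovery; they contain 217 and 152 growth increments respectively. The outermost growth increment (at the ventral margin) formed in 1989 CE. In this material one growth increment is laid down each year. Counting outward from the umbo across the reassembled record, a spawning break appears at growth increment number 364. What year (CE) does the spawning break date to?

Total growth increments = 217 + 152 = 369.
The spawning break sits at growth increment 364 from the umbo, so 369 − 364 = 5 growth increments formed after it.
Counting back 5 years from 1989 CE places the spawning break in 1989 − 5 = 1984 CE.

1984 CE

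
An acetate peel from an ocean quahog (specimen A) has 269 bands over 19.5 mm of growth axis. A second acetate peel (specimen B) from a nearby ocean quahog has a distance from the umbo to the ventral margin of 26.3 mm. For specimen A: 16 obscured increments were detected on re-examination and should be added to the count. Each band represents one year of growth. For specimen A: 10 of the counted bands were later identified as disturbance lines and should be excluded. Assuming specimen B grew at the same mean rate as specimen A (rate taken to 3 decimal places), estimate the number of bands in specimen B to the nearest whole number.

Specimen A: after corrections the count is 269 − 10 + 16 = 275 bands.
A: 19.5 mm over 275 years gives 19.5 / 275 ≈ 0.071 mm/year.
B spans 26.3 / 0.071 = 370.42 years ≈ 370 bands.

370 bands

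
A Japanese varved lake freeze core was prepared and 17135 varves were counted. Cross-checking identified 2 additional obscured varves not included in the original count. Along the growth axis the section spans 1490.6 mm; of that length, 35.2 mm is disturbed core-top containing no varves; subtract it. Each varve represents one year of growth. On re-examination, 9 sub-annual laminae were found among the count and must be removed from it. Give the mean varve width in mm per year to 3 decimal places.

After corrections the count is 17135 − 9 + 2 = 17128 varves.
Removing the 35.2 mm offcut leaves 1490.6 − 35.2 = 1455.4 mm.
Mean rate = 1455.4 mm / 17128 years ≈ 0.085 mm per year.

0.085 mm per year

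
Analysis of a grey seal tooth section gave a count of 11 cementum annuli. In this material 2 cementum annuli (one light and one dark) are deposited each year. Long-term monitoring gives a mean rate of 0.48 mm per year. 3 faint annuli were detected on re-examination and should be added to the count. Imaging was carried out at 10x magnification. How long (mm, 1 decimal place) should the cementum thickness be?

True cementum annulus count = 11 + 3 = 14.
With 2 cementum annuli per year, 14 / 2 = 7 years.
7 years at 0.48 mm/year gives 0.48 × 7 = 3.4 mm.

3.4 mm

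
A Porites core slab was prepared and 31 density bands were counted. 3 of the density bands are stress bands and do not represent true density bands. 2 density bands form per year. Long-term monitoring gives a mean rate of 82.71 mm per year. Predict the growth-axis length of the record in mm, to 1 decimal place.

1157.9 mm

True density band count = 31 − 3 = 28.
With 2 density bands per year, 28 / 2 = 14 years.
Predicted length = 82.71 mm/year × 14 years = 1157.9 mm.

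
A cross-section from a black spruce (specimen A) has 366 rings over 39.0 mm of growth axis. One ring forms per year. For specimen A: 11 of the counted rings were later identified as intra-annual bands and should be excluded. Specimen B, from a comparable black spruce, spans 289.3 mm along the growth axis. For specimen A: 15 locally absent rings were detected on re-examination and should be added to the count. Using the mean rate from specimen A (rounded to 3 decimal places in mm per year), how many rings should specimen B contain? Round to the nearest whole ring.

2755 rings

Specimen A: after corrections the count is 366 − 11 + 15 = 370 rings.
A: Mean rate = 39.0 mm / 370 years ≈ 0.105 mm/year.
B spans 289.3 / 0.105 = 2755.24 years ≈ 2755 rings.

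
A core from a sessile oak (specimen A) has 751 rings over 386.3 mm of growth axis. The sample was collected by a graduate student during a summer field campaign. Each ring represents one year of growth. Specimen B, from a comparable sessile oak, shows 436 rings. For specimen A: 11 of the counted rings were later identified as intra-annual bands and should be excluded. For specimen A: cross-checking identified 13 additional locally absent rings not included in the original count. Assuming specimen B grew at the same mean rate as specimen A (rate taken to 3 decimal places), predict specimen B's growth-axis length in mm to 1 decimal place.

Specimen A: adjusted count: 751 − 11 + 13 = 753 rings.
A: Extension rate ≈ 386.3 / 753 = 0.513 mm/year.
For B, 0.513 mm/year × 436 years = 223.7 mm.

223.7 mm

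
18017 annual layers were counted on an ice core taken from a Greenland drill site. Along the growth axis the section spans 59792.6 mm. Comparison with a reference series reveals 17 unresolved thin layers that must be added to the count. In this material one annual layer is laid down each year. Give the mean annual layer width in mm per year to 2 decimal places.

3.32 mm per year

Adjusted count: 18017 + 17 = 18034 annual layers.
Mean rate = 59792.6 mm / 18034 years ≈ 3.32 mm per year.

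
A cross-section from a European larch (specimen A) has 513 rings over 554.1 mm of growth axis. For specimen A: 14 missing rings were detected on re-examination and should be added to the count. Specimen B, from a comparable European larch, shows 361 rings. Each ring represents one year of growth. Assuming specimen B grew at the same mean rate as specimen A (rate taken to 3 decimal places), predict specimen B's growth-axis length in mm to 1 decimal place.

379.4 mm

Specimen A: after corrections the count is 513 + 14 = 527 rings.
A: Mean rate = 554.1 mm / 527 years ≈ 1.051 mm/year.
For B, 1.051 mm/year × 361 years = 379.4 mm.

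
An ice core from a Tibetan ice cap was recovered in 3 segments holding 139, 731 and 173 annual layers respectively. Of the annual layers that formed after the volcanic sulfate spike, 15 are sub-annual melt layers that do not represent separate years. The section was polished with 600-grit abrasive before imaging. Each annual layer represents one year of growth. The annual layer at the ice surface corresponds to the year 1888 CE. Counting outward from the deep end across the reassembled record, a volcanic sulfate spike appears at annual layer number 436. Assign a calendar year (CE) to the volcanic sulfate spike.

Total annual layers = 139 + 731 + 173 = 1043.
Between annual layer 436 and the ice surface there are 1043 − 436 = 607 annual layers.
Excluding 15 false annual layers: 607 − 15 = 592.
1888 − 592 = 1296 CE.

1296 CE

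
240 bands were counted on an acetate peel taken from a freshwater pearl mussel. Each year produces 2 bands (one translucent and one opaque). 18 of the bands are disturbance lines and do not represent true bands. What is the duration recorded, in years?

Correcting the raw count gives 240 − 18 = 222 true bands.
Dividing by 2 bands per year: 222 / 2 = 111 years.

111 years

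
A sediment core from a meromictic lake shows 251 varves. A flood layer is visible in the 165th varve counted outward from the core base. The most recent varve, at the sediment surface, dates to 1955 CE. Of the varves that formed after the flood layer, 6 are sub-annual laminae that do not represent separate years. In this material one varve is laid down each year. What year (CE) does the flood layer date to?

1875 CE

251 − 165 = 86 varves lie beyond the flood layer toward the sediment surface.
Removing the 6 false varves leaves 86 − 6 = 80 true varves beyond the flood layer.
The varve at the sediment surface is 1955 CE, so the flood layer dates to 1955 − 80 = 1875 CE.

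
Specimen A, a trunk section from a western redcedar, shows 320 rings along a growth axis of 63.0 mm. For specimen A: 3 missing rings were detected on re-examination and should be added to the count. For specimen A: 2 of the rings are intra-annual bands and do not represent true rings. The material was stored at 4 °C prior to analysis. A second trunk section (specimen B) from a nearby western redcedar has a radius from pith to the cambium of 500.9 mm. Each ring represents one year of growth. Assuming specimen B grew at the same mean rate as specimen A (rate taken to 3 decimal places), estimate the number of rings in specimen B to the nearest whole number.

Specimen A: true ring count = 320 − 2 + 3 = 321.
A: Extension rate ≈ 63.0 / 321 = 0.196 mm/year.
Specimen B: 500.9 mm / 0.196 mm per year = 2555.61 years ≈ 2556 rings.

2556 rings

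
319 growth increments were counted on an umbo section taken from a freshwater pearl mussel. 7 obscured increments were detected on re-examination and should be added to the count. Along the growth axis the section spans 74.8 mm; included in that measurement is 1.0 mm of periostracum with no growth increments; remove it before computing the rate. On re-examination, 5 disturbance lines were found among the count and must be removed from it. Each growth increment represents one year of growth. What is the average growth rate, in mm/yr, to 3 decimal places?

0.230 mm/yr

Adjusted count: 319 − 5 + 7 = 321 growth increments.
Net length = 74.8 − 1.0 = 73.8 mm.
Mean rate = 73.8 mm / 321 years ≈ 0.230 mm/yr.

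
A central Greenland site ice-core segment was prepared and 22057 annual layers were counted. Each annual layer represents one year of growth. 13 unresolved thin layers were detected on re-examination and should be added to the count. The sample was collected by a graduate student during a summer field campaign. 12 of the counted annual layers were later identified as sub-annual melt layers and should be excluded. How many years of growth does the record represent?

Adjusted count: 22057 − 12 + 13 = 22058 annual layers.
At one annual layer per year, that is 22058 years.

22058 years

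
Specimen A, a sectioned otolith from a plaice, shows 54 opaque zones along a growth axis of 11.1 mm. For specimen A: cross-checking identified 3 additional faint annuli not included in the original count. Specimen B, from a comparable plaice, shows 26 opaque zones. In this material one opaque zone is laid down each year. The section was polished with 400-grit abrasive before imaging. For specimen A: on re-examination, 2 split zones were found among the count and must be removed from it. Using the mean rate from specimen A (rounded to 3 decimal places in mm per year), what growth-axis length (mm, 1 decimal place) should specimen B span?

5.3 mm

Specimen A: after corrections the count is 54 − 2 + 3 = 55 opaque zones.
A: Mean rate = 11.1 mm / 55 years ≈ 0.202 mm/year.
For B, 0.202 mm/year × 26 years = 5.3 mm.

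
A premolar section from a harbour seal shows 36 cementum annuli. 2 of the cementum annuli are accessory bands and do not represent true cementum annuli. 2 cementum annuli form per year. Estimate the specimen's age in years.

17 years

Correcting the raw count gives 36 − 2 = 34 true cementum annuli.
With 2 cementum annuli per year, 34 / 2 = 17 years.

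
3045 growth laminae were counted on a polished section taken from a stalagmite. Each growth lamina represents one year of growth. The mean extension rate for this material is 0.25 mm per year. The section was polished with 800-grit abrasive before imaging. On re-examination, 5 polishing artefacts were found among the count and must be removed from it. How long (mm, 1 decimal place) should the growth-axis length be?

Correcting the raw count gives 3045 − 5 = 3040 true growth laminae.
3040 years at 0.25 mm/year gives 0.25 × 3040 = 760.0 mm.

760.0 mm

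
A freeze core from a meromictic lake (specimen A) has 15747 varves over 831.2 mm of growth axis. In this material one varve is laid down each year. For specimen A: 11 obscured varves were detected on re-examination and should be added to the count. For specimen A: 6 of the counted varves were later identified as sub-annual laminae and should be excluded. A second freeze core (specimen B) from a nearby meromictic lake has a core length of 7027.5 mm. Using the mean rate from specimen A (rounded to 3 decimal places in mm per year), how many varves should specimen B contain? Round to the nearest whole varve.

132594 varves

Specimen A: adjusted count: 15747 − 6 + 11 = 15752 varves.
A: Mean rate = 831.2 mm / 15752 years ≈ 0.053 mm/yr.
B spans 7027.5 / 0.053 = 132594.34 years ≈ 132594 varves.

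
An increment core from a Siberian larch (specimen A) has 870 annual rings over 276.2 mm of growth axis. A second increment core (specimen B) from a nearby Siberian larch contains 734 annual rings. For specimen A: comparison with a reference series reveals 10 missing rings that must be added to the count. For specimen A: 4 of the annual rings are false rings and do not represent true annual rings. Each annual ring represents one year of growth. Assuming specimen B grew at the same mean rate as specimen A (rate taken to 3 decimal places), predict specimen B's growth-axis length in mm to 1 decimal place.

Specimen A: adjusted count: 870 − 4 + 10 = 876 annual rings.
A: Mean rate = 276.2 mm / 876 years ≈ 0.315 mm per year.
Length of B = 0.315 × 734 = 231.2 mm.

231.2 mm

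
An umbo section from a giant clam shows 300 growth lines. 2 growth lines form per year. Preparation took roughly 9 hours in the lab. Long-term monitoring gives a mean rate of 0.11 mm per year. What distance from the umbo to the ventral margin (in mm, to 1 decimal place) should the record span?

Dividing by 2 growth lines per year: 300 / 2 = 150 years.
Predicted length = 0.11 mm/year × 150 years = 16.5 mm.

16.5 mm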